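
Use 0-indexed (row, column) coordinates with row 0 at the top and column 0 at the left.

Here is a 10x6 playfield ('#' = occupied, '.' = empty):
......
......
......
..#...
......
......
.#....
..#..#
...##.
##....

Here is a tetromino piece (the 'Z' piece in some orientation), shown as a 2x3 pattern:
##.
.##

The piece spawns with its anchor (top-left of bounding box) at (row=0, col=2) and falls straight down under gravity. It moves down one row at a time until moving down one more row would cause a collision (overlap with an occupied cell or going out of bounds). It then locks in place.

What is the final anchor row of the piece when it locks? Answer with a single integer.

Spawn at (row=0, col=2). Try each row:
  row 0: fits
  row 1: fits
  row 2: fits
  row 3: blocked -> lock at row 2

Answer: 2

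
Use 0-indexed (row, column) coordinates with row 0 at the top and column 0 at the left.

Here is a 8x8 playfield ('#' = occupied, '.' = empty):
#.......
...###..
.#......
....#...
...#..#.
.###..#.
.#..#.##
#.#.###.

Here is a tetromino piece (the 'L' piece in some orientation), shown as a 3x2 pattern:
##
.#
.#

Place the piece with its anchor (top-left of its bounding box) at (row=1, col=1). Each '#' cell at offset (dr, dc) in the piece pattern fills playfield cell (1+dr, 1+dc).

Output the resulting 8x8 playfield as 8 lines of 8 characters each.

Answer: #.......
.#####..
.##.....
..#.#...
...#..#.
.###..#.
.#..#.##
#.#.###.

Derivation:
Fill (1+0,1+0) = (1,1)
Fill (1+0,1+1) = (1,2)
Fill (1+1,1+1) = (2,2)
Fill (1+2,1+1) = (3,2)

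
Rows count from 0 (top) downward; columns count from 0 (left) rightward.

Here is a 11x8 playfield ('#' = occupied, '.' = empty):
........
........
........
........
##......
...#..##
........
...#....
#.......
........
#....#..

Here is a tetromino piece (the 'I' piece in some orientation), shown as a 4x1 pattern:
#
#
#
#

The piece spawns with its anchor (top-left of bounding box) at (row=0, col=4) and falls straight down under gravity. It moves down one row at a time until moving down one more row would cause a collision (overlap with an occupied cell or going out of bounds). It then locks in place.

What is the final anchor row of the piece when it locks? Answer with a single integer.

Answer: 7

Derivation:
Spawn at (row=0, col=4). Try each row:
  row 0: fits
  row 1: fits
  row 2: fits
  row 3: fits
  row 4: fits
  row 5: fits
  row 6: fits
  row 7: fits
  row 8: blocked -> lock at row 7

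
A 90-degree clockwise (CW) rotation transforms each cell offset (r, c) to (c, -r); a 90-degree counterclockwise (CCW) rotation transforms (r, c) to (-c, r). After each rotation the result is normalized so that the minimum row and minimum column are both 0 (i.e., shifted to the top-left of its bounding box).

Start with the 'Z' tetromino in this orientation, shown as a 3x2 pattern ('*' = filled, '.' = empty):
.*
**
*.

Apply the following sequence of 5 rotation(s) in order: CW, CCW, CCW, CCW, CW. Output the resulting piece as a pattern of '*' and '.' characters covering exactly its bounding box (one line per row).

Answer: **.
.**

Derivation:
Start:
.*
**
*.
After rotation 1 (CW):
**.
.**
After rotation 2 (CCW):
.*
**
*.
After rotation 3 (CCW):
**.
.**
After rotation 4 (CCW):
.*
**
*.
After rotation 5 (CW):
**.
.**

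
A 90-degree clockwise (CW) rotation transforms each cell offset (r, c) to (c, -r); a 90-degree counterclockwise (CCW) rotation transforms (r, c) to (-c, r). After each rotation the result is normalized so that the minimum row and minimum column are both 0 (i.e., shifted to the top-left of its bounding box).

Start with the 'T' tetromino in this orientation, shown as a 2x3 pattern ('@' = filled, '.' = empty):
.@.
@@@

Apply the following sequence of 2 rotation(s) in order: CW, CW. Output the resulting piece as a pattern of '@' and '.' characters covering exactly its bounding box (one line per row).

Start:
.@.
@@@
After rotation 1 (CW):
@.
@@
@.
After rotation 2 (CW):
@@@
.@.

Answer: @@@
.@.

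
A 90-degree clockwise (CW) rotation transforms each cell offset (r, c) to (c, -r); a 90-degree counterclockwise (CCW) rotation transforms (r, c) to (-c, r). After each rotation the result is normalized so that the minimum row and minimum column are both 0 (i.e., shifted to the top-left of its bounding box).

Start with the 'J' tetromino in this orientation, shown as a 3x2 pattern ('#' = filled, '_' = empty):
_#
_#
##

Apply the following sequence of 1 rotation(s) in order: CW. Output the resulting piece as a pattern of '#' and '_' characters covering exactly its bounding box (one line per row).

Start:
_#
_#
##
After rotation 1 (CW):
#__
###

Answer: #__
###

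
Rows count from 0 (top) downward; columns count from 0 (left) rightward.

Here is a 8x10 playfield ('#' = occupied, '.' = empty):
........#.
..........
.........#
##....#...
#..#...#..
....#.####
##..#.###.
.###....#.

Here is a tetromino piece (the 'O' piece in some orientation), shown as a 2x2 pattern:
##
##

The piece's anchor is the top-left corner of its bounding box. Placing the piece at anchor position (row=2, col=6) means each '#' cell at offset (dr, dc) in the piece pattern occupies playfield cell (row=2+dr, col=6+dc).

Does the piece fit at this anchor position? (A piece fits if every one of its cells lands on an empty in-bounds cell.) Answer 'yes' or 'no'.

Answer: no

Derivation:
Check each piece cell at anchor (2, 6):
  offset (0,0) -> (2,6): empty -> OK
  offset (0,1) -> (2,7): empty -> OK
  offset (1,0) -> (3,6): occupied ('#') -> FAIL
  offset (1,1) -> (3,7): empty -> OK
All cells valid: no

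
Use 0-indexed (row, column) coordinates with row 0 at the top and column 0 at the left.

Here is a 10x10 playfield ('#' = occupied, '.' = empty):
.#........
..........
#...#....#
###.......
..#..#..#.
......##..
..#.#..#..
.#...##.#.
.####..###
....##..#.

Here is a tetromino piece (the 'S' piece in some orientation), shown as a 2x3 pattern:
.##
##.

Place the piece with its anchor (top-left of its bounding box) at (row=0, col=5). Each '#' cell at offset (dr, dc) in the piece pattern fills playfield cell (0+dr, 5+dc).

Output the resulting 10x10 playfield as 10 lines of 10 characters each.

Fill (0+0,5+1) = (0,6)
Fill (0+0,5+2) = (0,7)
Fill (0+1,5+0) = (1,5)
Fill (0+1,5+1) = (1,6)

Answer: .#....##..
.....##...
#...#....#
###.......
..#..#..#.
......##..
..#.#..#..
.#...##.#.
.####..###
....##..#.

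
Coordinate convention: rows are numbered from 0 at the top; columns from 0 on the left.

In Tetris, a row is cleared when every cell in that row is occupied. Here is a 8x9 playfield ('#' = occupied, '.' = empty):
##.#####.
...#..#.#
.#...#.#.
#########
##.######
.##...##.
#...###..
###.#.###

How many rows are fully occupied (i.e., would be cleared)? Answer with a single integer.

Answer: 1

Derivation:
Check each row:
  row 0: 2 empty cells -> not full
  row 1: 6 empty cells -> not full
  row 2: 6 empty cells -> not full
  row 3: 0 empty cells -> FULL (clear)
  row 4: 1 empty cell -> not full
  row 5: 5 empty cells -> not full
  row 6: 5 empty cells -> not full
  row 7: 2 empty cells -> not full
Total rows cleared: 1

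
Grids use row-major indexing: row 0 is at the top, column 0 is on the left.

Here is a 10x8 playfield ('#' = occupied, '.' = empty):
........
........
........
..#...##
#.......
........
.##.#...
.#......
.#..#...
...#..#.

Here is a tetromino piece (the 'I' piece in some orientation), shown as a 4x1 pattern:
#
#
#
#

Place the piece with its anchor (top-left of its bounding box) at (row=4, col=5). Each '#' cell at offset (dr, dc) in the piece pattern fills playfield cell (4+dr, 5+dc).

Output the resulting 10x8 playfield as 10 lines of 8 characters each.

Fill (4+0,5+0) = (4,5)
Fill (4+1,5+0) = (5,5)
Fill (4+2,5+0) = (6,5)
Fill (4+3,5+0) = (7,5)

Answer: ........
........
........
..#...##
#....#..
.....#..
.##.##..
.#...#..
.#..#...
...#..#.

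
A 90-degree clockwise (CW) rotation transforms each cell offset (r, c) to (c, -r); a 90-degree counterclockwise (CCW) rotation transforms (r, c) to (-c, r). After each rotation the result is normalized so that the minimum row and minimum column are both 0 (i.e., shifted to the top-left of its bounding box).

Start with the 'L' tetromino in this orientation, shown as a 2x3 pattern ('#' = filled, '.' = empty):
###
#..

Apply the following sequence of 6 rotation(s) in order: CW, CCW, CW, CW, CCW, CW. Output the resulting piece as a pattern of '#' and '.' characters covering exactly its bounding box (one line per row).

Answer: ..#
###

Derivation:
Start:
###
#..
After rotation 1 (CW):
##
.#
.#
After rotation 2 (CCW):
###
#..
After rotation 3 (CW):
##
.#
.#
After rotation 4 (CW):
..#
###
After rotation 5 (CCW):
##
.#
.#
After rotation 6 (CW):
..#
###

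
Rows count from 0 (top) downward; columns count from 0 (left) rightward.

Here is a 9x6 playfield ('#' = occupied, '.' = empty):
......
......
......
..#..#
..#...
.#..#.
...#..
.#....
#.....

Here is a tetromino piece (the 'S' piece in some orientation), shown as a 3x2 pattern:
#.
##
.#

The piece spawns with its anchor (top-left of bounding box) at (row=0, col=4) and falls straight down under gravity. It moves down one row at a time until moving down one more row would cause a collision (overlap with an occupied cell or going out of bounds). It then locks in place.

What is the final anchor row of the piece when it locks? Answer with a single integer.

Answer: 0

Derivation:
Spawn at (row=0, col=4). Try each row:
  row 0: fits
  row 1: blocked -> lock at row 0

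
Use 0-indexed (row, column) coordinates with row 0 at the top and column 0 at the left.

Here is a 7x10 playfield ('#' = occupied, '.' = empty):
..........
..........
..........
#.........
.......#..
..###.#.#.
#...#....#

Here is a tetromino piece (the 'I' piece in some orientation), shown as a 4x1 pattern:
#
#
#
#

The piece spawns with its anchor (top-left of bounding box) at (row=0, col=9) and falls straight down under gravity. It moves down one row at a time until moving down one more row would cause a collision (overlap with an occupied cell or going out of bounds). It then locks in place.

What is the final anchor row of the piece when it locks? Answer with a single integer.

Spawn at (row=0, col=9). Try each row:
  row 0: fits
  row 1: fits
  row 2: fits
  row 3: blocked -> lock at row 2

Answer: 2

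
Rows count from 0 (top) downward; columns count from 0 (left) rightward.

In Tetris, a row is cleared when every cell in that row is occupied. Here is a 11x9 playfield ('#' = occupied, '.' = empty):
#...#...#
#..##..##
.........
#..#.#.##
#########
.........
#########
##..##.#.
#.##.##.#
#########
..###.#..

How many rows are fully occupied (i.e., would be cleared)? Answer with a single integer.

Answer: 3

Derivation:
Check each row:
  row 0: 6 empty cells -> not full
  row 1: 4 empty cells -> not full
  row 2: 9 empty cells -> not full
  row 3: 4 empty cells -> not full
  row 4: 0 empty cells -> FULL (clear)
  row 5: 9 empty cells -> not full
  row 6: 0 empty cells -> FULL (clear)
  row 7: 4 empty cells -> not full
  row 8: 3 empty cells -> not full
  row 9: 0 empty cells -> FULL (clear)
  row 10: 5 empty cells -> not full
Total rows cleared: 3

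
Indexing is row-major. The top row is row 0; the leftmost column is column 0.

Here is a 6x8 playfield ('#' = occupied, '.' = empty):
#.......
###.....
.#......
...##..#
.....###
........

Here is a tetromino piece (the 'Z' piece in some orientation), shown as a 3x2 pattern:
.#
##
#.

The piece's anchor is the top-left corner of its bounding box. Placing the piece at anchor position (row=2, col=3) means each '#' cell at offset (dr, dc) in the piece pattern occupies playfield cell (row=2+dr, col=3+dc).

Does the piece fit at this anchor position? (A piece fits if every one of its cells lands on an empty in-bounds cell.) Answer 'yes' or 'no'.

Answer: no

Derivation:
Check each piece cell at anchor (2, 3):
  offset (0,1) -> (2,4): empty -> OK
  offset (1,0) -> (3,3): occupied ('#') -> FAIL
  offset (1,1) -> (3,4): occupied ('#') -> FAIL
  offset (2,0) -> (4,3): empty -> OK
All cells valid: no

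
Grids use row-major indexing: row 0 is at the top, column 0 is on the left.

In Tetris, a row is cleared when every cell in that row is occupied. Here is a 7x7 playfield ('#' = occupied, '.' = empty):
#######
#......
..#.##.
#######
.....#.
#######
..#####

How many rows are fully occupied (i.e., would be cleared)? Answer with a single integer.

Check each row:
  row 0: 0 empty cells -> FULL (clear)
  row 1: 6 empty cells -> not full
  row 2: 4 empty cells -> not full
  row 3: 0 empty cells -> FULL (clear)
  row 4: 6 empty cells -> not full
  row 5: 0 empty cells -> FULL (clear)
  row 6: 2 empty cells -> not full
Total rows cleared: 3

Answer: 3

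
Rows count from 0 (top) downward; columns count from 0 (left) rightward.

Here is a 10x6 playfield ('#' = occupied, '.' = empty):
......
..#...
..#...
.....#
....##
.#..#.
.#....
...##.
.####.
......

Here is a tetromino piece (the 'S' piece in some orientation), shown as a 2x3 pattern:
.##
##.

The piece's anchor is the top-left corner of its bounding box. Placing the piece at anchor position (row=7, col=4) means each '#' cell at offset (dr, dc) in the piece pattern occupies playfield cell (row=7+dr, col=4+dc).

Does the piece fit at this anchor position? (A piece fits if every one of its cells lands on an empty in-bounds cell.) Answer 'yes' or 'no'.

Answer: no

Derivation:
Check each piece cell at anchor (7, 4):
  offset (0,1) -> (7,5): empty -> OK
  offset (0,2) -> (7,6): out of bounds -> FAIL
  offset (1,0) -> (8,4): occupied ('#') -> FAIL
  offset (1,1) -> (8,5): empty -> OK
All cells valid: no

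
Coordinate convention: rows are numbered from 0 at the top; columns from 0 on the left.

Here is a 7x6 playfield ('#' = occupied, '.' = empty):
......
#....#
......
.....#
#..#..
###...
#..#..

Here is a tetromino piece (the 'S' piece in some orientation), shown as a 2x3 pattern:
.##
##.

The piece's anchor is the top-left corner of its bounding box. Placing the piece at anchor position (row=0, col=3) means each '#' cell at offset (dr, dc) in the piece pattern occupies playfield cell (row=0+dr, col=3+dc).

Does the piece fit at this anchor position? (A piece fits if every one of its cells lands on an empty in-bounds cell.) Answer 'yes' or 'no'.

Check each piece cell at anchor (0, 3):
  offset (0,1) -> (0,4): empty -> OK
  offset (0,2) -> (0,5): empty -> OK
  offset (1,0) -> (1,3): empty -> OK
  offset (1,1) -> (1,4): empty -> OK
All cells valid: yes

Answer: yes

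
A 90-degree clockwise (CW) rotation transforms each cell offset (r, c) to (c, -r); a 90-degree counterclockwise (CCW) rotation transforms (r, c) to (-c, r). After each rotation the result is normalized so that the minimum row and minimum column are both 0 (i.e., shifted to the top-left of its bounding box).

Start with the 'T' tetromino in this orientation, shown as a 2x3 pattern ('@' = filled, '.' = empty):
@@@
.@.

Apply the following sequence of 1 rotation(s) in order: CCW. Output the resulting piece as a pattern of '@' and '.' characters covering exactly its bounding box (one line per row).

Answer: @.
@@
@.

Derivation:
Start:
@@@
.@.
After rotation 1 (CCW):
@.
@@
@.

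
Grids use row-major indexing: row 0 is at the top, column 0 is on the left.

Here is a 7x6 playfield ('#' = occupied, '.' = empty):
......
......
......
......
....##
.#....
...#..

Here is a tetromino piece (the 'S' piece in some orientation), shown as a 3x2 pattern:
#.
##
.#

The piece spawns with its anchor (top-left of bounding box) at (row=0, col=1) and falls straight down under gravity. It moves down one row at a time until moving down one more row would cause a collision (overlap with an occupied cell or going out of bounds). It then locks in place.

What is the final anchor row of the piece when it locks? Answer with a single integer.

Spawn at (row=0, col=1). Try each row:
  row 0: fits
  row 1: fits
  row 2: fits
  row 3: fits
  row 4: blocked -> lock at row 3

Answer: 3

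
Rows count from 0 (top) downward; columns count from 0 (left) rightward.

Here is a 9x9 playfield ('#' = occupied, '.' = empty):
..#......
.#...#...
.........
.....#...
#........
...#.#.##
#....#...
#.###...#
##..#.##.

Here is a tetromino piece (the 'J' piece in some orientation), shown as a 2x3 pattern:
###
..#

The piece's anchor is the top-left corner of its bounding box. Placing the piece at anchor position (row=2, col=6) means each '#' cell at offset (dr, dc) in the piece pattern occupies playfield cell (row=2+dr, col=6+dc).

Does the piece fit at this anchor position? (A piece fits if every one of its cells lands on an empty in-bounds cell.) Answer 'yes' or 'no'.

Answer: yes

Derivation:
Check each piece cell at anchor (2, 6):
  offset (0,0) -> (2,6): empty -> OK
  offset (0,1) -> (2,7): empty -> OK
  offset (0,2) -> (2,8): empty -> OK
  offset (1,2) -> (3,8): empty -> OK
All cells valid: yes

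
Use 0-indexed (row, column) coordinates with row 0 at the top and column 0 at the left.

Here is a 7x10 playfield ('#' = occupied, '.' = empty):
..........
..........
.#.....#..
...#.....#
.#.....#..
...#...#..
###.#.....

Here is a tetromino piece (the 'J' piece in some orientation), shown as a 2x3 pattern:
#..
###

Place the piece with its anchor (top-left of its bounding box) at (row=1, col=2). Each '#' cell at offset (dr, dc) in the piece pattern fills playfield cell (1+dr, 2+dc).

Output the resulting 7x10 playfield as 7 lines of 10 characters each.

Fill (1+0,2+0) = (1,2)
Fill (1+1,2+0) = (2,2)
Fill (1+1,2+1) = (2,3)
Fill (1+1,2+2) = (2,4)

Answer: ..........
..#.......
.####..#..
...#.....#
.#.....#..
...#...#..
###.#.....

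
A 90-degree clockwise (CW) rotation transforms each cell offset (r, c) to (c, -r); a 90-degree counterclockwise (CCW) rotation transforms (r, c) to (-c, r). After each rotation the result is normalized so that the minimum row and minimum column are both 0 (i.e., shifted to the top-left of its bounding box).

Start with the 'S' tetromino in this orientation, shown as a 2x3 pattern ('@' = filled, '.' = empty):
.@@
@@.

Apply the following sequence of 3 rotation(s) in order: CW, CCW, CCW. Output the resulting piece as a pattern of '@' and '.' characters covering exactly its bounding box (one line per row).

Start:
.@@
@@.
After rotation 1 (CW):
@.
@@
.@
After rotation 2 (CCW):
.@@
@@.
After rotation 3 (CCW):
@.
@@
.@

Answer: @.
@@
.@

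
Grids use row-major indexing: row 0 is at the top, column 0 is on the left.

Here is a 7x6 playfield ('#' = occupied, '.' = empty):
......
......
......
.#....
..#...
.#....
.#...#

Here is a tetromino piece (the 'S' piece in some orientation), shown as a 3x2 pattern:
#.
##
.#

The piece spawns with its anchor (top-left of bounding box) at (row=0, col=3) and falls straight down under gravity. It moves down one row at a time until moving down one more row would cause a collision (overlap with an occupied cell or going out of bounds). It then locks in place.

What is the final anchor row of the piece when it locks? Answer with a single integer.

Answer: 4

Derivation:
Spawn at (row=0, col=3). Try each row:
  row 0: fits
  row 1: fits
  row 2: fits
  row 3: fits
  row 4: fits
  row 5: blocked -> lock at row 4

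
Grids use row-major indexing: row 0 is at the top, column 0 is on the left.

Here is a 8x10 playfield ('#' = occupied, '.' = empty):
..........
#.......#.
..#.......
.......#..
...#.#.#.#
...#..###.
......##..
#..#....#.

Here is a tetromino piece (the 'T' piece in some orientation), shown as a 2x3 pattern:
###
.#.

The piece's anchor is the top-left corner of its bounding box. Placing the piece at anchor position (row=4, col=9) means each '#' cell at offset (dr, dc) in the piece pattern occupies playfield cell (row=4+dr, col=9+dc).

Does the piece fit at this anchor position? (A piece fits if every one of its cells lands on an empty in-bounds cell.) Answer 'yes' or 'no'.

Answer: no

Derivation:
Check each piece cell at anchor (4, 9):
  offset (0,0) -> (4,9): occupied ('#') -> FAIL
  offset (0,1) -> (4,10): out of bounds -> FAIL
  offset (0,2) -> (4,11): out of bounds -> FAIL
  offset (1,1) -> (5,10): out of bounds -> FAIL
All cells valid: no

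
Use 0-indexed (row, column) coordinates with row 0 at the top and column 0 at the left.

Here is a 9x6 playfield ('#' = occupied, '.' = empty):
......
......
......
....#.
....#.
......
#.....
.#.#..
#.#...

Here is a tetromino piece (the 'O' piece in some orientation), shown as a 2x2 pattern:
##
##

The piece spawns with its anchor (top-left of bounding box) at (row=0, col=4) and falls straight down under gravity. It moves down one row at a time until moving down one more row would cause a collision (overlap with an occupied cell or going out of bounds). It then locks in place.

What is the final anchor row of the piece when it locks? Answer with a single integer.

Spawn at (row=0, col=4). Try each row:
  row 0: fits
  row 1: fits
  row 2: blocked -> lock at row 1

Answer: 1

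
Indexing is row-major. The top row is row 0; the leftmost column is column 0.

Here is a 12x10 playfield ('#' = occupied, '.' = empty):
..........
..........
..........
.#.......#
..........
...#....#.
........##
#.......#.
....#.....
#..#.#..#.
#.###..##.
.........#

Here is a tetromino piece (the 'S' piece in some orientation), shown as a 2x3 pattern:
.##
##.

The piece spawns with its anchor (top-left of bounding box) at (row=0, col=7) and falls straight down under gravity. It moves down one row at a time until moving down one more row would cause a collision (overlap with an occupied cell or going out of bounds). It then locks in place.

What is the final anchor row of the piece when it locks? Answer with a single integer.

Spawn at (row=0, col=7). Try each row:
  row 0: fits
  row 1: fits
  row 2: fits
  row 3: blocked -> lock at row 2

Answer: 2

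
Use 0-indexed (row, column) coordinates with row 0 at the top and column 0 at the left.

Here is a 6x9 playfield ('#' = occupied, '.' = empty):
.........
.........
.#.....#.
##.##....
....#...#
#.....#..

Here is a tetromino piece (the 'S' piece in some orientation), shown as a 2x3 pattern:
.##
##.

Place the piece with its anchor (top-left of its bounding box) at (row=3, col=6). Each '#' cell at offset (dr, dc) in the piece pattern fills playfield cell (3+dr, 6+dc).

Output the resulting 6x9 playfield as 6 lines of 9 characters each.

Answer: .........
.........
.#.....#.
##.##..##
....#.###
#.....#..

Derivation:
Fill (3+0,6+1) = (3,7)
Fill (3+0,6+2) = (3,8)
Fill (3+1,6+0) = (4,6)
Fill (3+1,6+1) = (4,7)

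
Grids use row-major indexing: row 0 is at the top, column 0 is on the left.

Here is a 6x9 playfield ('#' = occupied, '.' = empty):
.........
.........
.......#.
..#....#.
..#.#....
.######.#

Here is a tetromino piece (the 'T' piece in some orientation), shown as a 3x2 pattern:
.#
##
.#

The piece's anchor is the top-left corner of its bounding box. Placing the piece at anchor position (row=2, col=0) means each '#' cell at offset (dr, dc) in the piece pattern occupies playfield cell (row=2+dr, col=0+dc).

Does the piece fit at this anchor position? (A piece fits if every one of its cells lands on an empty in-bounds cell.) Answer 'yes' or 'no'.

Check each piece cell at anchor (2, 0):
  offset (0,1) -> (2,1): empty -> OK
  offset (1,0) -> (3,0): empty -> OK
  offset (1,1) -> (3,1): empty -> OK
  offset (2,1) -> (4,1): empty -> OK
All cells valid: yes

Answer: yes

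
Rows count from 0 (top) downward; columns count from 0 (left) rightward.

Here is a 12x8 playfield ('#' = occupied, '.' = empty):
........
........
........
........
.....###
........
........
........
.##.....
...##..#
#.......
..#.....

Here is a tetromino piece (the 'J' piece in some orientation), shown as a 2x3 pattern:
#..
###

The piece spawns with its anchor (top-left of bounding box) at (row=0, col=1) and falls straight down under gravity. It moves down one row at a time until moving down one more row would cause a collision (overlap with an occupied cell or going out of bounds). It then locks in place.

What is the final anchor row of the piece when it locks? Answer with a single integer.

Spawn at (row=0, col=1). Try each row:
  row 0: fits
  row 1: fits
  row 2: fits
  row 3: fits
  row 4: fits
  row 5: fits
  row 6: fits
  row 7: blocked -> lock at row 6

Answer: 6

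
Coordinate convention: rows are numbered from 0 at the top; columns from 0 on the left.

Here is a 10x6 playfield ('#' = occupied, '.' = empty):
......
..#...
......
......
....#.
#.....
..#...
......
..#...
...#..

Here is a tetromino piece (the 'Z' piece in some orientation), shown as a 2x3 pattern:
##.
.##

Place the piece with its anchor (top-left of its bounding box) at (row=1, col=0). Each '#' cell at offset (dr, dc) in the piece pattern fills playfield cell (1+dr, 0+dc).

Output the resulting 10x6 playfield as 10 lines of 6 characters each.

Answer: ......
###...
.##...
......
....#.
#.....
..#...
......
..#...
...#..

Derivation:
Fill (1+0,0+0) = (1,0)
Fill (1+0,0+1) = (1,1)
Fill (1+1,0+1) = (2,1)
Fill (1+1,0+2) = (2,2)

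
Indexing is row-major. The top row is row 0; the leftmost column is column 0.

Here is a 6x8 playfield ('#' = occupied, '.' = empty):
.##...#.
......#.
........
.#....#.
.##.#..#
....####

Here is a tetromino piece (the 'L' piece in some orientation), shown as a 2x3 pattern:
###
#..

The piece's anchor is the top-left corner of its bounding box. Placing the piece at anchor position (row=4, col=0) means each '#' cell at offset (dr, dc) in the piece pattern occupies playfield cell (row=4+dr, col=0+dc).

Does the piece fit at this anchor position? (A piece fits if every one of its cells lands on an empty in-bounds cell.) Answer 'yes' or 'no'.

Answer: no

Derivation:
Check each piece cell at anchor (4, 0):
  offset (0,0) -> (4,0): empty -> OK
  offset (0,1) -> (4,1): occupied ('#') -> FAIL
  offset (0,2) -> (4,2): occupied ('#') -> FAIL
  offset (1,0) -> (5,0): empty -> OK
All cells valid: no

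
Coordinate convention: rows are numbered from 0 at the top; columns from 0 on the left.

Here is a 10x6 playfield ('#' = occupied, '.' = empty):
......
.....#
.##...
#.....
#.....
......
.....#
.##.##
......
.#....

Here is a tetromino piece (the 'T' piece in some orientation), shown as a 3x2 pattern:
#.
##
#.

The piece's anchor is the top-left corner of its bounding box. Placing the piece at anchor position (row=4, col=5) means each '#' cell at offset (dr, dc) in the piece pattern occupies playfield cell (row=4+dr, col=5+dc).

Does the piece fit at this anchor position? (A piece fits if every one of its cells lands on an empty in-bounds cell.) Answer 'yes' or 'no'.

Answer: no

Derivation:
Check each piece cell at anchor (4, 5):
  offset (0,0) -> (4,5): empty -> OK
  offset (1,0) -> (5,5): empty -> OK
  offset (1,1) -> (5,6): out of bounds -> FAIL
  offset (2,0) -> (6,5): occupied ('#') -> FAIL
All cells valid: no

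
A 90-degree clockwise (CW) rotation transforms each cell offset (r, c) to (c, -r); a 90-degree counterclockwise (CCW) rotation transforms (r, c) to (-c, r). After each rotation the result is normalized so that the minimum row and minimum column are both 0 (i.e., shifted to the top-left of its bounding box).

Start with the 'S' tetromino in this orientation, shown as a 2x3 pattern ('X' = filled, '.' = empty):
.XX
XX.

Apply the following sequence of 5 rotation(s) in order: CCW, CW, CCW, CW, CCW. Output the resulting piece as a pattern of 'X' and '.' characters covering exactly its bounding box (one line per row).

Answer: X.
XX
.X

Derivation:
Start:
.XX
XX.
After rotation 1 (CCW):
X.
XX
.X
After rotation 2 (CW):
.XX
XX.
After rotation 3 (CCW):
X.
XX
.X
After rotation 4 (CW):
.XX
XX.
After rotation 5 (CCW):
X.
XX
.X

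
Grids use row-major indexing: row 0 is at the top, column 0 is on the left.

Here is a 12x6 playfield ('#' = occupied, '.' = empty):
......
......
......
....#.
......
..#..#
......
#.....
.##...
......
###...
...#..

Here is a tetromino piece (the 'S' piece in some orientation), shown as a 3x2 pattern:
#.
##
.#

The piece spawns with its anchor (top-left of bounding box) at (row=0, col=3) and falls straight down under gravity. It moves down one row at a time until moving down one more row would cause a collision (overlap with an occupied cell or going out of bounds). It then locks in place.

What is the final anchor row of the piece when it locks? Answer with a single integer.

Spawn at (row=0, col=3). Try each row:
  row 0: fits
  row 1: blocked -> lock at row 0

Answer: 0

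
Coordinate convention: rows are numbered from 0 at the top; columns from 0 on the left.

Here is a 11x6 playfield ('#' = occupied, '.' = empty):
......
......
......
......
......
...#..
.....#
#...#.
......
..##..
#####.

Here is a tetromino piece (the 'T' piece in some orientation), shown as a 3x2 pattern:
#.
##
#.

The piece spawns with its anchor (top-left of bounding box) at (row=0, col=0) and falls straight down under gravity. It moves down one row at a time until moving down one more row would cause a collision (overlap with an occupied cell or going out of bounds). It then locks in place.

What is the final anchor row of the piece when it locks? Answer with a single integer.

Answer: 4

Derivation:
Spawn at (row=0, col=0). Try each row:
  row 0: fits
  row 1: fits
  row 2: fits
  row 3: fits
  row 4: fits
  row 5: blocked -> lock at row 4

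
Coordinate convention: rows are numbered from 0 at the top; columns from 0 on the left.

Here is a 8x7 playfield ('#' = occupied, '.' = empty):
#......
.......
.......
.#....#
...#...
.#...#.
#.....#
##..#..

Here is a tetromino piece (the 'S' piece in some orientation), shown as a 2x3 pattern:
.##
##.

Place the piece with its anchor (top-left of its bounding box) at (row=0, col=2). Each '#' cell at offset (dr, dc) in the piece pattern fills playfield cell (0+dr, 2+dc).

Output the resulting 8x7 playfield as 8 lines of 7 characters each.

Fill (0+0,2+1) = (0,3)
Fill (0+0,2+2) = (0,4)
Fill (0+1,2+0) = (1,2)
Fill (0+1,2+1) = (1,3)

Answer: #..##..
..##...
.......
.#....#
...#...
.#...#.
#.....#
##..#..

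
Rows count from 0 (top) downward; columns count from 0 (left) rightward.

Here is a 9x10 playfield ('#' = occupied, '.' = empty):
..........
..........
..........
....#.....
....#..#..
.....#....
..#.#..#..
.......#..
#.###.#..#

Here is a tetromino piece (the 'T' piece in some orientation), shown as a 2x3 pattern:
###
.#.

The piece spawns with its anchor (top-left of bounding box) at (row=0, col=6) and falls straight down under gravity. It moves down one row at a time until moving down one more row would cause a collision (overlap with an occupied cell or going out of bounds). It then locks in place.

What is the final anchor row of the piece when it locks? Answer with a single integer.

Spawn at (row=0, col=6). Try each row:
  row 0: fits
  row 1: fits
  row 2: fits
  row 3: blocked -> lock at row 2

Answer: 2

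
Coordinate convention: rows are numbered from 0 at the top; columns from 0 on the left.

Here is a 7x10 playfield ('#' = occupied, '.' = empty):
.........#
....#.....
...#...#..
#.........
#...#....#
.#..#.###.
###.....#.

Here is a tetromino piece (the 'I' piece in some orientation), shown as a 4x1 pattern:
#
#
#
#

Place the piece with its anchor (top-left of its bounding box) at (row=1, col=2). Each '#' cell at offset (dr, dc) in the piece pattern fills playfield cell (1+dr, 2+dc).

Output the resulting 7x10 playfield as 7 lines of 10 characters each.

Fill (1+0,2+0) = (1,2)
Fill (1+1,2+0) = (2,2)
Fill (1+2,2+0) = (3,2)
Fill (1+3,2+0) = (4,2)

Answer: .........#
..#.#.....
..##...#..
#.#.......
#.#.#....#
.#..#.###.
###.....#.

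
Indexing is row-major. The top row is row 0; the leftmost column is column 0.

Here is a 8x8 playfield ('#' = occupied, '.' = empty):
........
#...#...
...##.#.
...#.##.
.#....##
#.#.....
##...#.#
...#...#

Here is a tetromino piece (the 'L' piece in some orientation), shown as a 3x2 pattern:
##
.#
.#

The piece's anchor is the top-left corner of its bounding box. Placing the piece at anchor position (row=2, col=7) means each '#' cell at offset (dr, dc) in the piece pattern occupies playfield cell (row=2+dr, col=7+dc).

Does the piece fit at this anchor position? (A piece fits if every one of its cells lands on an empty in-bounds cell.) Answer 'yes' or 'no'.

Check each piece cell at anchor (2, 7):
  offset (0,0) -> (2,7): empty -> OK
  offset (0,1) -> (2,8): out of bounds -> FAIL
  offset (1,1) -> (3,8): out of bounds -> FAIL
  offset (2,1) -> (4,8): out of bounds -> FAIL
All cells valid: no

Answer: no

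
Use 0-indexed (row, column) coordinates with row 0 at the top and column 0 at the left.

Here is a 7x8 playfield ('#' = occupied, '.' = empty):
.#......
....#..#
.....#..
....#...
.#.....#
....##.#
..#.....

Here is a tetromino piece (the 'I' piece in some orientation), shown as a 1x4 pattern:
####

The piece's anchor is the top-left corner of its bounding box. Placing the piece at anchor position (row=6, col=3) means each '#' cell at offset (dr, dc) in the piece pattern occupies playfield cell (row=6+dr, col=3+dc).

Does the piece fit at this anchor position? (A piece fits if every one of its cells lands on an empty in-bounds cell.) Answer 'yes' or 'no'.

Check each piece cell at anchor (6, 3):
  offset (0,0) -> (6,3): empty -> OK
  offset (0,1) -> (6,4): empty -> OK
  offset (0,2) -> (6,5): empty -> OK
  offset (0,3) -> (6,6): empty -> OK
All cells valid: yes

Answer: yes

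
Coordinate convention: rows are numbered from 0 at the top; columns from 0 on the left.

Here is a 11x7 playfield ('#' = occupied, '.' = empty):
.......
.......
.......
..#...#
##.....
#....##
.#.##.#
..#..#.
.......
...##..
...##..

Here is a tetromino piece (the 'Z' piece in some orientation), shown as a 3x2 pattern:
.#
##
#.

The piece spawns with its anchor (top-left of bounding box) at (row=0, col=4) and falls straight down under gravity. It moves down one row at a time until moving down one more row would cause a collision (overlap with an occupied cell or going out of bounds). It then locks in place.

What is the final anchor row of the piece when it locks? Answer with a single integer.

Answer: 3

Derivation:
Spawn at (row=0, col=4). Try each row:
  row 0: fits
  row 1: fits
  row 2: fits
  row 3: fits
  row 4: blocked -> lock at row 3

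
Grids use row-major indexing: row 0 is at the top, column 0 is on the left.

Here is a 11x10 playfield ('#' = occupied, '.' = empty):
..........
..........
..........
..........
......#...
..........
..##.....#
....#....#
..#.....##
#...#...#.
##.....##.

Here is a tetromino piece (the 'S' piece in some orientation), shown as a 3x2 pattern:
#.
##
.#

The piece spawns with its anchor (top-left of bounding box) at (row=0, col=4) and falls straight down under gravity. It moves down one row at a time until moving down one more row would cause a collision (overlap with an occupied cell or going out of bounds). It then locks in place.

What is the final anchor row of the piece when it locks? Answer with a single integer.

Answer: 5

Derivation:
Spawn at (row=0, col=4). Try each row:
  row 0: fits
  row 1: fits
  row 2: fits
  row 3: fits
  row 4: fits
  row 5: fits
  row 6: blocked -> lock at row 5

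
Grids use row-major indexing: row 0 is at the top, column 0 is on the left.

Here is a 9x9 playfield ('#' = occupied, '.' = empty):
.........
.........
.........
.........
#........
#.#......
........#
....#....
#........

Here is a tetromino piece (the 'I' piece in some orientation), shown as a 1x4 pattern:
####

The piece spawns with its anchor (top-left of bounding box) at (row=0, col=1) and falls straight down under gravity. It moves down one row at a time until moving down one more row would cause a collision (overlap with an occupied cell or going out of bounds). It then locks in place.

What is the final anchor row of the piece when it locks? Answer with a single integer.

Spawn at (row=0, col=1). Try each row:
  row 0: fits
  row 1: fits
  row 2: fits
  row 3: fits
  row 4: fits
  row 5: blocked -> lock at row 4

Answer: 4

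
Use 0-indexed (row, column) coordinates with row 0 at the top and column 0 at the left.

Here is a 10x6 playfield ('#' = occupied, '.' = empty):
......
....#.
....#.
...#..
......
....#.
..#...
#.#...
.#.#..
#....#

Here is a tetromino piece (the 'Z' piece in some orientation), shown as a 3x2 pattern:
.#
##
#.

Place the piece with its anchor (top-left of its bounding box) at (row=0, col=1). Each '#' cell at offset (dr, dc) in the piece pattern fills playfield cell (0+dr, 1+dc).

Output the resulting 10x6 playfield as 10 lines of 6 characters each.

Answer: ..#...
.##.#.
.#..#.
...#..
......
....#.
..#...
#.#...
.#.#..
#....#

Derivation:
Fill (0+0,1+1) = (0,2)
Fill (0+1,1+0) = (1,1)
Fill (0+1,1+1) = (1,2)
Fill (0+2,1+0) = (2,1)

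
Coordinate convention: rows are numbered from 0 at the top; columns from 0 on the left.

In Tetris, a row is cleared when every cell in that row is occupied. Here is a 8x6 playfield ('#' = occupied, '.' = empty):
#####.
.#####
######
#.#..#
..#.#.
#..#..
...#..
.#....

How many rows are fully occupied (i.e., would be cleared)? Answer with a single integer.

Answer: 1

Derivation:
Check each row:
  row 0: 1 empty cell -> not full
  row 1: 1 empty cell -> not full
  row 2: 0 empty cells -> FULL (clear)
  row 3: 3 empty cells -> not full
  row 4: 4 empty cells -> not full
  row 5: 4 empty cells -> not full
  row 6: 5 empty cells -> not full
  row 7: 5 empty cells -> not full
Total rows cleared: 1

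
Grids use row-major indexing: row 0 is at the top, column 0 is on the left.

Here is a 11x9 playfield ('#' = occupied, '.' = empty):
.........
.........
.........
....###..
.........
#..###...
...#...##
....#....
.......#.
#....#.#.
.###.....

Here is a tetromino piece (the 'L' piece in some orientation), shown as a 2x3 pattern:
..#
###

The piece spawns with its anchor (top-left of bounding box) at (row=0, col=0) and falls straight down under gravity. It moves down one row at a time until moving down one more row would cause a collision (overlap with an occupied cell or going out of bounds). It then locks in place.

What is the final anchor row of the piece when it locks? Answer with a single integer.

Answer: 3

Derivation:
Spawn at (row=0, col=0). Try each row:
  row 0: fits
  row 1: fits
  row 2: fits
  row 3: fits
  row 4: blocked -> lock at row 3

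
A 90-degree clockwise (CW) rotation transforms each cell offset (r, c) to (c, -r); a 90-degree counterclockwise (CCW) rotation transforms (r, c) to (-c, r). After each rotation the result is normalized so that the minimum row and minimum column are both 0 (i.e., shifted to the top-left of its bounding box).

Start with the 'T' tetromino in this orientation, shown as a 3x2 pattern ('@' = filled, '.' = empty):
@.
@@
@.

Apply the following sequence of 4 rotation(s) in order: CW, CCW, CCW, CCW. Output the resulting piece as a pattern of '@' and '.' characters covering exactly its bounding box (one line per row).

Start:
@.
@@
@.
After rotation 1 (CW):
@@@
.@.
After rotation 2 (CCW):
@.
@@
@.
After rotation 3 (CCW):
.@.
@@@
After rotation 4 (CCW):
.@
@@
.@

Answer: .@
@@
.@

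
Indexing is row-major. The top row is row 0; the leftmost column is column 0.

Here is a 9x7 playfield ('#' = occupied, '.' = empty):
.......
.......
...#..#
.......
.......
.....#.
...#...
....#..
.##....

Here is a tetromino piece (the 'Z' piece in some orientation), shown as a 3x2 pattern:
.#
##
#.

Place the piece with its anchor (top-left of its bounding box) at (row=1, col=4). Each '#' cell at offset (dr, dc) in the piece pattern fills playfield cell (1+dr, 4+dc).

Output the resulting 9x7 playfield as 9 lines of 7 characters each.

Answer: .......
.....#.
...####
....#..
.......
.....#.
...#...
....#..
.##....

Derivation:
Fill (1+0,4+1) = (1,5)
Fill (1+1,4+0) = (2,4)
Fill (1+1,4+1) = (2,5)
Fill (1+2,4+0) = (3,4)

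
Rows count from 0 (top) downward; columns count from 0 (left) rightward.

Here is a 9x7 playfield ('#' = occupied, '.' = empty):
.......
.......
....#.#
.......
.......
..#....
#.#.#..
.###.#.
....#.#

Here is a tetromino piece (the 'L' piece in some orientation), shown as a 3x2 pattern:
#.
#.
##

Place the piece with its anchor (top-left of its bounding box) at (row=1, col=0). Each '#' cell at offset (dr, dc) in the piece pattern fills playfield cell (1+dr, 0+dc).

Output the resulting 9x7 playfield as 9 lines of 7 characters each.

Answer: .......
#......
#...#.#
##.....
.......
..#....
#.#.#..
.###.#.
....#.#

Derivation:
Fill (1+0,0+0) = (1,0)
Fill (1+1,0+0) = (2,0)
Fill (1+2,0+0) = (3,0)
Fill (1+2,0+1) = (3,1)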